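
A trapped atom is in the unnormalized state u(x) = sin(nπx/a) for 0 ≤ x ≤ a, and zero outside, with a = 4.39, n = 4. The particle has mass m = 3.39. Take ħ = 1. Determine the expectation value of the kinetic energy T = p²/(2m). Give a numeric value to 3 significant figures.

T = −(ħ²/2m) d²/dx², so ⟨T⟩ = −(ħ²/2m) ∫ u*·u'' dx / ∫|u|² dx; with m = 3.39.
d/dx sin(nπx/a) = (nπ/a)·cos(nπx/a) and d²/dx² sin(nπx/a) = −(nπ/a)²·sin(nπx/a); on 0 ≤ x ≤ a, ∫sin²(nπx/a) dx = a/2 and ∫sin(nπx/a)·cos(nπx/a) dx = 0.
State is unnormalized: ∫|u|² dx = 2.1950, and ∫u*·(−ħ²/2m · u'') dx = 2.6527, so ⟨T⟩ = 2.6527 / 2.1950.
⟨T⟩ = 1.2085.

1.21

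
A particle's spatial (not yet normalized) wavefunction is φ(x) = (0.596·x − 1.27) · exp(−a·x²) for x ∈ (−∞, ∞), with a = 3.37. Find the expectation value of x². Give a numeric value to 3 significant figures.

⟨x²⟩ = ∫ x²·|φ|² dx / ∫|φ|² dx (integrals over the domain).
Expand each integrand as polynomial × e^(−2ax²) and use ∫x^(2j)·e^(−2ax²) dx = (2j−1)!!/(4a)^j · √(π/(2a)), odd powers → 0; here √(π/(2a)) = 0.68272.
State is unnormalized: ∫|φ|² dx = 1.1192, and ∫φ*·x²·φ dx = 0.085693, so ⟨x²⟩ = 0.085693 / 1.1192.
⟨x²⟩ = 0.076569.

0.0766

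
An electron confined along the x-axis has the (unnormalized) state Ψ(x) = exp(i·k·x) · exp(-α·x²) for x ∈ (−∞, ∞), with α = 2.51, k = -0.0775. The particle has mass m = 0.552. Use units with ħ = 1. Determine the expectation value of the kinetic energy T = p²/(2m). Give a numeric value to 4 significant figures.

T = −(ħ²/2m) d²/dx², so ⟨T⟩ = −(ħ²/2m) ∫ Ψ*·Ψ'' dx / ∫|Ψ|² dx; with m = 0.552.
Gaussian moments: ∫x^(2j)·e^(−2αx²) dx = (2j−1)!!/(4α)^j · √(π/(2α)), odd powers integrate to 0; here √(π/(2α)) = 0.79108. Derivatives: Ψ′ = (ik − 2αx)·Ψ, Ψ″ = ((ik − 2αx)² − 2α)·Ψ; the odd-in-x pieces drop out.
State is unnormalized: ∫|Ψ|² dx = 0.79108, and ∫Ψ*·(−ħ²/2m · Ψ'') dx = 1.8029, so ⟨T⟩ = 1.8029 / 0.79108.
⟨T⟩ = 2.2790.

2.279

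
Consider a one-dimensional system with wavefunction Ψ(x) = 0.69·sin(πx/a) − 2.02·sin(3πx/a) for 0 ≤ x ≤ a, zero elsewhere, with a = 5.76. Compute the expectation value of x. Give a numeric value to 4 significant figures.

2.880

⟨x⟩ = ∫ x·|Ψ|² dx / ∫|Ψ|² dx (integrals over the domain).
On 0 ≤ x ≤ a (j ≠ l): ∫sin²(jπx/a) dx = a/2, ∫sin(jπx/a)·sin(lπx/a) dx = 0; diagonal moments ∫x·sin²(jπx/a) dx = a²/4, ∫x²·sin²(jπx/a) dx = a³·(1/6 − 1/(4j²π²)); cross terms ∫x·sin(jπx/a)·sin(lπx/a) dx = 0 for j + l even and −4jla²/(π²(j² − l²)²) for j + l odd, ∫x²·sin(jπx/a)·sin(lπx/a) dx = (−1)^(j+l)·4jla³/(π²(j² − l²)²); higher powers the same way via product-to-sum and parts.
State is unnormalized: ∫|Ψ|² dx = 13.123, and ∫Ψ*·x·Ψ dx = 37.793, so ⟨x⟩ = 37.793 / 13.123.
⟨x⟩ = 2.8800.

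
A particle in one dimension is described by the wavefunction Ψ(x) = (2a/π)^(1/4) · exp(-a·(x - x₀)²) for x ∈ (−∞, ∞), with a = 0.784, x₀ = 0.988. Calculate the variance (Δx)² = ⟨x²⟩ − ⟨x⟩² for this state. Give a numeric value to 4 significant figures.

0.3189

Compute ⟨x⟩ and ⟨x²⟩ separately, then (Δx)² = ⟨x²⟩ − ⟨x⟩².
Gaussian moments (u = x − x₀): ∫u^(2j)·e^(−2au²) du = (2j−1)!!/(4a)^j · √(π/(2a)), odd powers integrate to 0; here √(π/(2a)) = 1.4155.
⟨x⟩ = 0.98800 and ⟨x²⟩ = 1.2950.
(Δx)² = 1.2950 − (0.98800)² = 0.31888.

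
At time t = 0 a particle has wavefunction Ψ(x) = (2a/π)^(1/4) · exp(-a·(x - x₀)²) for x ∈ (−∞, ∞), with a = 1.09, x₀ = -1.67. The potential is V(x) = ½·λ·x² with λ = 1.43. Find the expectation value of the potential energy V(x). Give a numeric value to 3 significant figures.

⟨V⟩ = ∫ V(x)·|Ψ|² dx.
Gaussian moments (u = x − x₀): ∫u^(2j)·e^(−2au²) du = (2j−1)!!/(4a)^j · √(π/(2a)), odd powers integrate to 0; here √(π/(2a)) = 1.2005.
⟨V⟩ = 2.1581.

2.16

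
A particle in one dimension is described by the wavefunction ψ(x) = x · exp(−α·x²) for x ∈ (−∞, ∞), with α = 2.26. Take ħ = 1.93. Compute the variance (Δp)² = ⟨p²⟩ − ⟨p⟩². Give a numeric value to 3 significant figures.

Compute ⟨p⟩ and ⟨p²⟩ separately; (Δp)² = ⟨p²⟩ − ⟨p⟩².
Expand each integrand as polynomial × e^(−2αx²) and use ∫x^(2j)·e^(−2αx²) dx = (2j−1)!!/(4α)^j · √(π/(2α)), odd powers → 0; here √(π/(2α)) = 0.83369. Differentiate with the product rule, d/dx e^(−αx²) = −2αx·e^(−αx²).
Normalization: ∫|ψ|² dx = 0.092223.
⟨p⟩ = 0.0000 and ⟨p²⟩ = 25.255.
(Δp)² = 25.255 − (0.0000)² = 25.255.

25.3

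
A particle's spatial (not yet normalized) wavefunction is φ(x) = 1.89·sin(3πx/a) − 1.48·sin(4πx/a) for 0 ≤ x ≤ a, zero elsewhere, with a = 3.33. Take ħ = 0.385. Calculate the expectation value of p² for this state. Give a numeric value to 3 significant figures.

p² φ = −ħ² d²φ/dx²; ⟨p²⟩ = −ħ² ∫ φ*·φ'' dx / ∫|φ|² dx.
d²/dx² sin(jπx/a) = −(jπ/a)²·sin(jπx/a); on 0 ≤ x ≤ a, ∫sin²(jπx/a) dx = a/2 and ∫sin(jπx/a)·sin(lπx/a) dx = 0 for j ≠ l, so only diagonal terms survive in ∫|φ|² and ∫φ·φ″; ∫φ·φ′ dx = [φ²/2] between the walls = 0.
State is unnormalized: ∫|φ|² dx = 9.5946, and ∫φ*·(−ħ² φ'') dx = 14.760, so ⟨p²⟩ = 14.760 / 9.5946.
⟨p²⟩ = 1.5384.

1.54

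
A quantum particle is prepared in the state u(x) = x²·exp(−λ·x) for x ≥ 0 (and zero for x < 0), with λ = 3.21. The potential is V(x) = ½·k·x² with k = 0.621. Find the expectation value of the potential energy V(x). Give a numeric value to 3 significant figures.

0.226

⟨V⟩ = ∫ V(x)·|u|² dx / ∫|u|² dx.
Every integrand reduces to terms xʲ·e^(−2λx) on [0, ∞); use ∫₀^∞ xʲ·e^(−2λx) dx = j!/(2λ)^(j+1).
State is unnormalized: ∫|u|² dx = 0.0022006, and ∫u*·V(x)·u dx = 0.00049733, so ⟨V⟩ = 0.00049733 / 0.0022006.
⟨V⟩ = 0.22600.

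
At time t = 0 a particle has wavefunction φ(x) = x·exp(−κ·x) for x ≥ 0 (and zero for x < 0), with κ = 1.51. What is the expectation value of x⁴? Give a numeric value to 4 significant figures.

4.328

⟨x⁴⟩ = ∫ x⁴·|φ|² dx / ∫|φ|² dx (integrals over the domain).
Every integrand reduces to terms xʲ·e^(−2κx) on [0, ∞); use ∫₀^∞ xʲ·e^(−2κx) dx = j!/(2κ)^(j+1).
State is unnormalized: ∫|φ|² dx = 0.072612, and ∫φ*·x⁴·φ dx = 0.31426, so ⟨x⁴⟩ = 0.31426 / 0.072612.
⟨x⁴⟩ = 4.3279.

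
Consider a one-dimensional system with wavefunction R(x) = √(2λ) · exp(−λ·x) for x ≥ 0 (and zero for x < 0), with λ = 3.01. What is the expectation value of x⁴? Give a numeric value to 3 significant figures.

0.0183

⟨x⁴⟩ = ∫ x⁴·|R|² dx (integrals over the domain).
Every integrand reduces to terms xʲ·e^(−2λx) on [0, ∞); use ∫₀^∞ xʲ·e^(−2λx) dx = j!/(2λ)^(j+1).
⟨x⁴⟩ = 0.018274.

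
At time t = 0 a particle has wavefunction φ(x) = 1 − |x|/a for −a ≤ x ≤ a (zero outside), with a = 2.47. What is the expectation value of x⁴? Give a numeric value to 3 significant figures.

⟨x⁴⟩ = ∫ x⁴·|φ|² dx / ∫|φ|² dx (integrals over the domain).
φ is even, so ∫ over [−a, a] = 2∫₀ᵃ with φ = 1 − x/a there: ∫₀ᵃ (1 − x/a)² dx = a/3, ∫₀ᵃ x²(1 − x/a)² dx = a³/30, ∫₀ᵃ x⁴(1 − x/a)² dx = a⁵/105.
State is unnormalized: ∫|φ|² dx = 1.6467, and ∫φ*·x⁴·φ dx = 1.7512, so ⟨x⁴⟩ = 1.7512 / 1.6467.
⟨x⁴⟩ = 1.0635.

1.06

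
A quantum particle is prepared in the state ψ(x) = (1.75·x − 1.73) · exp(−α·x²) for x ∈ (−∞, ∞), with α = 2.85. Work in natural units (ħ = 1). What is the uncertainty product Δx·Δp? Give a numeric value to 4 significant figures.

Δx = √(⟨x²⟩−⟨x⟩²), Δp = √(⟨p²⟩−⟨p⟩²).
Expand each integrand as polynomial × e^(−2αx²) and use ∫x^(2j)·e^(−2αx²) dx = (2j−1)!!/(4α)^j · √(π/(2α)), odd powers → 0; here √(π/(2α)) = 0.74240. Differentiate with the product rule, d/dx e^(−αx²) = −2αx·e^(−αx²).
Normalization: ∫|ψ|² dx = 2.4214.
⟨x⟩ = -0.16285, ⟨x²⟩ = 0.10217 ⇒ Δx = 0.27504.
⟨p⟩ = 0.0000, ⟨p²⟩ = 3.3195 ⇒ Δp = 1.8219.
Δx·Δp = 0.50112.

0.5011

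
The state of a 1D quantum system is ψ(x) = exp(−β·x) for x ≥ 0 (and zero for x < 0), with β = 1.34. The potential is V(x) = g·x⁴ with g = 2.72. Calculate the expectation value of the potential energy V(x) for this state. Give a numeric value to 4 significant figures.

1.265

⟨V⟩ = ∫ V(x)·|ψ|² dx / ∫|ψ|² dx.
Every integrand reduces to terms xʲ·e^(−2βx) on [0, ∞); use ∫₀^∞ xʲ·e^(−2βx) dx = j!/(2β)^(j+1).
State is unnormalized: ∫|ψ|² dx = 0.37313, and ∫ψ*·V(x)·ψ dx = 0.47218, so ⟨V⟩ = 0.47218 / 0.37313.
⟨V⟩ = 1.2654.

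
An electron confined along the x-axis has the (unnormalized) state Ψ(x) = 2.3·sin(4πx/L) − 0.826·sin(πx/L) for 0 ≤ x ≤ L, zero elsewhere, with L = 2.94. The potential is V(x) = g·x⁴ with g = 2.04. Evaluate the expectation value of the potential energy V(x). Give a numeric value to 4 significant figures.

30.68

⟨V⟩ = ∫ V(x)·|Ψ|² dx / ∫|Ψ|² dx.
On 0 ≤ x ≤ L (j ≠ l): ∫sin²(jπx/L) dx = L/2, ∫sin(jπx/L)·sin(lπx/L) dx = 0; diagonal moments ∫x·sin²(jπx/L) dx = L²/4, ∫x²·sin²(jπx/L) dx = L³·(1/6 − 1/(4j²π²)); cross terms ∫x·sin(jπx/L)·sin(lπx/L) dx = 0 for j + l even and −4jlL²/(π²(j² − l²)²) for j + l odd, ∫x²·sin(jπx/L)·sin(lπx/L) dx = (−1)^(j+l)·4jlL³/(π²(j² − l²)²); higher powers the same way via product-to-sum and parts.
State is unnormalized: ∫|Ψ|² dx = 8.7792, and ∫Ψ*·V(x)·Ψ dx = 269.32, so ⟨V⟩ = 269.32 / 8.7792.
⟨V⟩ = 30.677.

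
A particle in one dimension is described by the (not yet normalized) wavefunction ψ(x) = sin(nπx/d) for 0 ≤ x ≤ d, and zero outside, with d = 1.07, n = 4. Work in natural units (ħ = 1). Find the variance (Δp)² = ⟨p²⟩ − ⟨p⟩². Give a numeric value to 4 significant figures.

Compute ⟨p⟩ and ⟨p²⟩ separately; (Δp)² = ⟨p²⟩ − ⟨p⟩².
d/dx sin(nπx/d) = (nπ/d)·cos(nπx/d) and d²/dx² sin(nπx/d) = −(nπ/d)²·sin(nπx/d); on 0 ≤ x ≤ d, ∫sin²(nπx/d) dx = d/2 and ∫sin(nπx/d)·cos(nπx/d) dx = 0.
Normalization: ∫|ψ|² dx = 0.53500.
⟨p⟩ = 0.0000 and ⟨p²⟩ = 137.93.
(Δp)² = 137.93 − (0.0000)² = 137.93.

137.9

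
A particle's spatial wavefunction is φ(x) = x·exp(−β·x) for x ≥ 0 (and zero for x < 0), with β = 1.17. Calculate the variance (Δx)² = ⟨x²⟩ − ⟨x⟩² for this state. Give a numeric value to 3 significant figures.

0.548

Compute ⟨x⟩ and ⟨x²⟩ separately, then (Δx)² = ⟨x²⟩ − ⟨x⟩².
Every integrand reduces to terms xʲ·e^(−2βx) on [0, ∞); use ∫₀^∞ xʲ·e^(−2βx) dx = j!/(2β)^(j+1).
Normalization: ∫|φ|² dx = 0.15609.
⟨x⟩ = 1.2821 and ⟨x²⟩ = 2.1915.
(Δx)² = 2.1915 − (1.2821)² = 0.54789.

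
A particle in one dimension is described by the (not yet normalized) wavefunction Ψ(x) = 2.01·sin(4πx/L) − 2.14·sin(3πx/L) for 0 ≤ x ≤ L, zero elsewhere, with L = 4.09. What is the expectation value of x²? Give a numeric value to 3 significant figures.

8.82

⟨x²⟩ = ∫ x²·|Ψ|² dx / ∫|Ψ|² dx (integrals over the domain).
On 0 ≤ x ≤ L (j ≠ l): ∫sin²(jπx/L) dx = L/2, ∫sin(jπx/L)·sin(lπx/L) dx = 0; diagonal moments ∫x·sin²(jπx/L) dx = L²/4, ∫x²·sin²(jπx/L) dx = L³·(1/6 − 1/(4j²π²)); cross terms ∫x·sin(jπx/L)·sin(lπx/L) dx = 0 for j + l even and −4jlL²/(π²(j² − l²)²) for j + l odd, ∫x²·sin(jπx/L)·sin(lπx/L) dx = (−1)^(j+l)·4jlL³/(π²(j² − l²)²); higher powers the same way via product-to-sum and parts.
State is unnormalized: ∫|Ψ|² dx = 17.627, and ∫Ψ*·x²·Ψ dx = 155.39, so ⟨x²⟩ = 155.39 / 17.627.
⟨x²⟩ = 8.8153.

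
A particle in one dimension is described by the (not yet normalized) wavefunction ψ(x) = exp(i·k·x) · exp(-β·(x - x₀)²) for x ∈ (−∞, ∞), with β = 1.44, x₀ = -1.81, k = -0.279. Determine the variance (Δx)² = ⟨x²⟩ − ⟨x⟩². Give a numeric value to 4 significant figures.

Compute ⟨x⟩ and ⟨x²⟩ separately, then (Δx)² = ⟨x²⟩ − ⟨x⟩².
Gaussian moments (u = x − x₀): ∫u^(2j)·e^(−2βu²) du = (2j−1)!!/(4β)^j · √(π/(2β)), odd powers integrate to 0; here √(π/(2β)) = 1.0444.
Normalization: ∫|ψ|² dx = 1.0444.
⟨x⟩ = -1.8100 and ⟨x²⟩ = 3.4497.
(Δx)² = 3.4497 − (-1.8100)² = 0.17361.

0.1736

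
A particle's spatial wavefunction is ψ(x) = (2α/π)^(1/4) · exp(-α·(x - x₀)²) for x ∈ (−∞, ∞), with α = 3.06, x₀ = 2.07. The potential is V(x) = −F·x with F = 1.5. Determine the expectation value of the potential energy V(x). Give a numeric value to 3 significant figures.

-3.11

⟨V⟩ = ∫ V(x)·|ψ|² dx.
Gaussian moments (u = x − x₀): ∫u^(2j)·e^(−2αu²) du = (2j−1)!!/(4α)^j · √(π/(2α)), odd powers integrate to 0; here √(π/(2α)) = 0.71647.
⟨V⟩ = -3.1050.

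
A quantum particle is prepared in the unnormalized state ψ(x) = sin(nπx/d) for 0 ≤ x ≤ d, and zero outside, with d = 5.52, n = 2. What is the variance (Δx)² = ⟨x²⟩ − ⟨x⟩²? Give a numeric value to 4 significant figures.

2.153

Compute ⟨x⟩ and ⟨x²⟩ separately, then (Δx)² = ⟨x²⟩ − ⟨x⟩².
With sin²θ = (1 − cos2θ)/2 on 0 ≤ x ≤ d: ∫sin²(nπx/d) dx = d/2, ∫x·sin²(nπx/d) dx = d²/4, ∫x²·sin²(nπx/d) dx = d³·(1/6 − 1/(4n²π²)); higher powers xᵏ the same way, integrating xᵏ·cos(2nπx/d) by parts.
Normalization: ∫|ψ|² dx = 2.7600.
⟨x⟩ = 2.7600 and ⟨x²⟩ = 9.7709.
(Δx)² = 9.7709 − (2.7600)² = 2.1533.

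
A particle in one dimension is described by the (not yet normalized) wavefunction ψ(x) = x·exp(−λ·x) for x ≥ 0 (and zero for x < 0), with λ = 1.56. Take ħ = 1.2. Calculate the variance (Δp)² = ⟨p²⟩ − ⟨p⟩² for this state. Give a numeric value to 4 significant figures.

3.504

Compute ⟨p⟩ and ⟨p²⟩ separately; (Δp)² = ⟨p²⟩ − ⟨p⟩².
Differentiate x·exp(−λ·x) with the product rule; every integrand then reduces to terms xʲ·e^(−2λx) on [0, ∞), with ∫₀^∞ xʲ·e^(−2λx) dx = j!/(2λ)^(j+1).
Normalization: ∫|ψ|² dx = 0.065852.
⟨p⟩ = 0.0000 and ⟨p²⟩ = 3.5044.
(Δp)² = 3.5044 − (0.0000)² = 3.5044.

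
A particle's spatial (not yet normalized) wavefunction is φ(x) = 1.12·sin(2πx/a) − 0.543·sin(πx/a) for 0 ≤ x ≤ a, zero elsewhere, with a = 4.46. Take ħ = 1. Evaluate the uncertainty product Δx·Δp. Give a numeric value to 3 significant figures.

1.21

Δx = √(⟨x²⟩−⟨x⟩²), Δp = √(⟨p²⟩−⟨p⟩²).
On 0 ≤ x ≤ a (j ≠ l): ∫sin²(jπx/a) dx = a/2, ∫sin(jπx/a)·sin(lπx/a) dx = 0; diagonal moments ∫x·sin²(jπx/a) dx = a²/4, ∫x²·sin²(jπx/a) dx = a³·(1/6 − 1/(4j²π²)); cross terms ∫x·sin(jπx/a)·sin(lπx/a) dx = 0 for j + l even and −4jla²/(π²(j² − l²)²) for j + l odd, ∫x²·sin(jπx/a)·sin(lπx/a) dx = (−1)^(j+l)·4jla³/(π²(j² − l²)²); higher powers the same way via product-to-sum and parts. d²/dx² sin(jπx/a) = −(jπ/a)²·sin(jπx/a); on 0 ≤ x ≤ a, ∫sin²(jπx/a) dx = a/2 and ∫sin(jπx/a)·sin(lπx/a) dx = 0 for j ≠ l, so only diagonal terms survive in ∫|φ|² and ∫φ·φ″; ∫φ·φ′ dx = [φ²/2] between the walls = 0.
Normalization: ∫|φ|² dx = 3.4548.
⟨x⟩ = 2.8607, ⟨x²⟩ = 9.0478 ⇒ Δx = 0.92954.
⟨p⟩ = 0.0000, ⟨p²⟩ = 1.7014 ⇒ Δp = 1.3044.
Δx·Δp = 1.2125.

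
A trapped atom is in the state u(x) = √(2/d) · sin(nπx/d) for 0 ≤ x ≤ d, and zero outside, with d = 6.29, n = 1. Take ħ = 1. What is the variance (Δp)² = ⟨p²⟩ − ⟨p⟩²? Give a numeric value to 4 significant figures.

Compute ⟨p⟩ and ⟨p²⟩ separately; (Δp)² = ⟨p²⟩ − ⟨p⟩².
d/dx sin(nπx/d) = (nπ/d)·cos(nπx/d) and d²/dx² sin(nπx/d) = −(nπ/d)²·sin(nπx/d); on 0 ≤ x ≤ d, ∫sin²(nπx/d) dx = d/2 and ∫sin(nπx/d)·cos(nπx/d) dx = 0.
⟨p⟩ = 0.0000 and ⟨p²⟩ = 0.24946.
(Δp)² = 0.24946 − (0.0000)² = 0.24946.

0.2495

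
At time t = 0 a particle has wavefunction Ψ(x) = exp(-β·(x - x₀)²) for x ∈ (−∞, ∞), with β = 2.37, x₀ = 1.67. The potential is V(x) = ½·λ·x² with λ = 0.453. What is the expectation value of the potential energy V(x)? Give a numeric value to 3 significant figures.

⟨V⟩ = ∫ V(x)·|Ψ|² dx / ∫|Ψ|² dx.
Gaussian moments (u = x − x₀): ∫u^(2j)·e^(−2βu²) du = (2j−1)!!/(4β)^j · √(π/(2β)), odd powers integrate to 0; here √(π/(2β)) = 0.81412.
State is unnormalized: ∫|Ψ|² dx = 0.81412, and ∫Ψ*·V(x)·Ψ dx = 0.53372, so ⟨V⟩ = 0.53372 / 0.81412.
⟨V⟩ = 0.65558.

0.656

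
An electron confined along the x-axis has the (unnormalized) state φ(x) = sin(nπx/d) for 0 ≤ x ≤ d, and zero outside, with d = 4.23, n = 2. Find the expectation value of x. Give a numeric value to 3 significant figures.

⟨x⟩ = ∫ x·|φ|² dx / ∫|φ|² dx (integrals over the domain).
With sin²θ = (1 − cos2θ)/2 on 0 ≤ x ≤ d: ∫sin²(nπx/d) dx = d/2, ∫x·sin²(nπx/d) dx = d²/4, ∫x²·sin²(nπx/d) dx = d³·(1/6 − 1/(4n²π²)); higher powers xᵏ the same way, integrating xᵏ·cos(2nπx/d) by parts.
State is unnormalized: ∫|φ|² dx = 2.1150, and ∫φ*·x·φ dx = 4.4732, so ⟨x⟩ = 4.4732 / 2.1150.
⟨x⟩ = 2.1150.

2.12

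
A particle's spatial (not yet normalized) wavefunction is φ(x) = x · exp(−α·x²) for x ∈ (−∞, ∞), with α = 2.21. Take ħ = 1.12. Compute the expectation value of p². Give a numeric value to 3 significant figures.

8.32

p² φ = −ħ² d²φ/dx²; ⟨p²⟩ = −ħ² ∫ φ*·φ'' dx / ∫|φ|² dx.
Expand each integrand as polynomial × e^(−2αx²) and use ∫x^(2j)·e^(−2αx²) dx = (2j−1)!!/(4α)^j · √(π/(2α)), odd powers → 0; here √(π/(2α)) = 0.84307. Differentiate with the product rule, d/dx e^(−αx²) = −2αx·e^(−αx²).
State is unnormalized: ∫|φ|² dx = 0.095370, and ∫φ*·(−ħ² φ'') dx = 0.79316, so ⟨p²⟩ = 0.79316 / 0.095370.
⟨p²⟩ = 8.3167.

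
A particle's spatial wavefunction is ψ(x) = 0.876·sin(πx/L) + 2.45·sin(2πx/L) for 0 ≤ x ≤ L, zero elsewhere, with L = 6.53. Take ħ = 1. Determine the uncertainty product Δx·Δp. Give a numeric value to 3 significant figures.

Δx = √(⟨x²⟩−⟨x⟩²), Δp = √(⟨p²⟩−⟨p⟩²).
On 0 ≤ x ≤ L (j ≠ l): ∫sin²(jπx/L) dx = L/2, ∫sin(jπx/L)·sin(lπx/L) dx = 0; diagonal moments ∫x·sin²(jπx/L) dx = L²/4, ∫x²·sin²(jπx/L) dx = L³·(1/6 − 1/(4j²π²)); cross terms ∫x·sin(jπx/L)·sin(lπx/L) dx = 0 for j + l even and −4jlL²/(π²(j² − l²)²) for j + l odd, ∫x²·sin(jπx/L)·sin(lπx/L) dx = (−1)^(j+l)·4jlL³/(π²(j² − l²)²); higher powers the same way via product-to-sum and parts. d²/dx² sin(jπx/L) = −(jπ/L)²·sin(jπx/L); on 0 ≤ x ≤ L, ∫sin²(jπx/L) dx = L/2 and ∫sin(jπx/L)·sin(lπx/L) dx = 0 for j ≠ l, so only diagonal terms survive in ∫|ψ|² and ∫ψ·ψ″; ∫ψ·ψ′ dx = [ψ²/2] between the walls = 0.
Normalization: ∫|ψ|² dx = 22.104.
⟨x⟩ = 2.5192, ⟨x²⟩ = 8.6200 ⇒ Δx = 1.5078.
⟨p⟩ = 0.0000, ⟨p²⟩ = 0.84713 ⇒ Δp = 0.92039.
Δx·Δp = 1.3878.

1.39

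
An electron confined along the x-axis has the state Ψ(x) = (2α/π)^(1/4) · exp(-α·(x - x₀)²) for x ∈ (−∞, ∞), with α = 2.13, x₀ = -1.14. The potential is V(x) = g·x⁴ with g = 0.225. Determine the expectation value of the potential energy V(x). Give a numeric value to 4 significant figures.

0.5952

⟨V⟩ = ∫ V(x)·|Ψ|² dx.
Gaussian moments (u = x − x₀): ∫u^(2j)·e^(−2αu²) du = (2j−1)!!/(4α)^j · √(π/(2α)), odd powers integrate to 0; here √(π/(2α)) = 0.85876.
⟨V⟩ = 0.59524.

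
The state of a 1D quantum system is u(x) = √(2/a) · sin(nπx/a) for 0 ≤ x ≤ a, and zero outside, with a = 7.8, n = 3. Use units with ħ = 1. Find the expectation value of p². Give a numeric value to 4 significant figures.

p² u = −ħ² d²u/dx²; ⟨p²⟩ = −ħ² ∫ u*·u'' dx.
d/dx sin(nπx/a) = (nπ/a)·cos(nπx/a) and d²/dx² sin(nπx/a) = −(nπ/a)²·sin(nπx/a); on 0 ≤ x ≤ a, ∫sin²(nπx/a) dx = a/2 and ∫sin(nπx/a)·cos(nπx/a) dx = 0.
⟨p²⟩ = 1.4600.

1.460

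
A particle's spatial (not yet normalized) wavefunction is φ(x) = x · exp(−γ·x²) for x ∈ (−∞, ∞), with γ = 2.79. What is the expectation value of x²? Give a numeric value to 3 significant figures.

⟨x²⟩ = ∫ x²·|φ|² dx / ∫|φ|² dx (integrals over the domain).
Expand each integrand as polynomial × e^(−2γx²) and use ∫x^(2j)·e^(−2γx²) dx = (2j−1)!!/(4γ)^j · √(π/(2γ)), odd powers → 0; here √(π/(2γ)) = 0.75034.
State is unnormalized: ∫|φ|² dx = 0.067235, and ∫φ*·x²·φ dx = 0.018074, so ⟨x²⟩ = 0.018074 / 0.067235.
⟨x²⟩ = 0.26882.

0.269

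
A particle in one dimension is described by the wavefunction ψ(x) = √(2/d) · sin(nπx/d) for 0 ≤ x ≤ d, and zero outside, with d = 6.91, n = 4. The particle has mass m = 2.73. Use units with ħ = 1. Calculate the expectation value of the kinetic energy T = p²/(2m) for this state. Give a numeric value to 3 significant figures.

T = −(ħ²/2m) d²/dx², so ⟨T⟩ = −(ħ²/2m) ∫ ψ*·ψ'' dx; with m = 2.73.
d/dx sin(nπx/d) = (nπ/d)·cos(nπx/d) and d²/dx² sin(nπx/d) = −(nπ/d)²·sin(nπx/d); on 0 ≤ x ≤ d, ∫sin²(nπx/d) dx = d/2 and ∫sin(nπx/d)·cos(nπx/d) dx = 0.
⟨T⟩ = 0.60572.

0.606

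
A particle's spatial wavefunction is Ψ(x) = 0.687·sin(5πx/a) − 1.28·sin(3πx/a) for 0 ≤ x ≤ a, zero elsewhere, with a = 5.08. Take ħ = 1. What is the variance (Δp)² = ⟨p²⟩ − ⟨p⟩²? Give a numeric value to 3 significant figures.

Compute ⟨p⟩ and ⟨p²⟩ separately; (Δp)² = ⟨p²⟩ − ⟨p⟩².
d²/dx² sin(jπx/a) = −(jπ/a)²·sin(jπx/a); on 0 ≤ x ≤ a, ∫sin²(jπx/a) dx = a/2 and ∫sin(jπx/a)·sin(lπx/a) dx = 0 for j ≠ l, so only diagonal terms survive in ∫|Ψ|² and ∫Ψ·Ψ″; ∫Ψ·Ψ′ dx = [Ψ²/2] between the walls = 0.
Normalization: ∫|Ψ|² dx = 5.3603.
⟨p⟩ = 0.0000 and ⟨p²⟩ = 4.8105.
(Δp)² = 4.8105 − (0.0000)² = 4.8105.

4.81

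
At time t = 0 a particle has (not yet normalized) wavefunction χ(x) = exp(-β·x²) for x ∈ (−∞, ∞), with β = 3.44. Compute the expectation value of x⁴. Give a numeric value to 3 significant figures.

0.0158

⟨x⁴⟩ = ∫ x⁴·|χ|² dx / ∫|χ|² dx (integrals over the domain).
Gaussian moments: ∫x^(2j)·e^(−2βx²) dx = (2j−1)!!/(4β)^j · √(π/(2β)), odd powers integrate to 0; here √(π/(2β)) = 0.67574.
State is unnormalized: ∫|χ|² dx = 0.67574, and ∫χ*·x⁴·χ dx = 0.010707, so ⟨x⁴⟩ = 0.010707 / 0.67574.
⟨x⁴⟩ = 0.015845.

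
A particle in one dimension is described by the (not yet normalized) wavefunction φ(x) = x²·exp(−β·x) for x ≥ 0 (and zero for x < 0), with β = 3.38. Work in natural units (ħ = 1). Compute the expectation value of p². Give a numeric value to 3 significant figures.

p² φ = −ħ² d²φ/dx²; ⟨p²⟩ = −ħ² ∫ φ*·φ'' dx / ∫|φ|² dx.
Differentiate x²·exp(−β·x) with the product rule; every integrand then reduces to terms xʲ·e^(−2βx) on [0, ∞), with ∫₀^∞ xʲ·e^(−2βx) dx = j!/(2β)^(j+1).
State is unnormalized: ∫|φ|² dx = 0.0017001, and ∫φ*·(−ħ² φ'') dx = 0.0064743, so ⟨p²⟩ = 0.0064743 / 0.0017001.
⟨p²⟩ = 3.8081.

3.81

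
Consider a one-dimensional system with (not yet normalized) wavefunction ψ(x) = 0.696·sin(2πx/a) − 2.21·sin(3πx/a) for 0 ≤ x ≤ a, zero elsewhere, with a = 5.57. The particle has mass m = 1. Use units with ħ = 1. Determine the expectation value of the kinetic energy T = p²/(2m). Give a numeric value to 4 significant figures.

1.360

T = −(ħ²/2m) d²/dx², so ⟨T⟩ = −(ħ²/2m) ∫ ψ*·ψ'' dx / ∫|ψ|² dx; with m = 1.
d²/dx² sin(jπx/a) = −(jπ/a)²·sin(jπx/a); on 0 ≤ x ≤ a, ∫sin²(jπx/a) dx = a/2 and ∫sin(jπx/a)·sin(lπx/a) dx = 0 for j ≠ l, so only diagonal terms survive in ∫|ψ|² and ∫ψ·ψ″; ∫ψ·ψ′ dx = [ψ²/2] between the walls = 0.
State is unnormalized: ∫|ψ|² dx = 14.951, and ∫ψ*·(−ħ²/2m · ψ'') dx = 20.330, so ⟨T⟩ = 20.330 / 14.951.
⟨T⟩ = 1.3598.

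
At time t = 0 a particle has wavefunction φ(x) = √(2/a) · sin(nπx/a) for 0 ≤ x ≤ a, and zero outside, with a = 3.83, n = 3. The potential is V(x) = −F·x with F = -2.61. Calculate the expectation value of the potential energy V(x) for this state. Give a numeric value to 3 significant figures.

5.00

⟨V⟩ = ∫ V(x)·|φ|² dx.
With sin²θ = (1 − cos2θ)/2 on 0 ≤ x ≤ a: ∫sin²(nπx/a) dx = a/2, ∫x·sin²(nπx/a) dx = a²/4, ∫x²·sin²(nπx/a) dx = a³·(1/6 − 1/(4n²π²)); higher powers xᵏ the same way, integrating xᵏ·cos(2nπx/a) by parts.
⟨V⟩ = 4.9982.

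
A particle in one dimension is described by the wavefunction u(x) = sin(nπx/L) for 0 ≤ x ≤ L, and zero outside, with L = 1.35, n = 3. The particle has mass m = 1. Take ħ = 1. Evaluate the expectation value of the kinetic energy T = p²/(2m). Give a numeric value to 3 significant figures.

T = −(ħ²/2m) d²/dx², so ⟨T⟩ = −(ħ²/2m) ∫ u*·u'' dx / ∫|u|² dx; with m = 1.
d/dx sin(nπx/L) = (nπ/L)·cos(nπx/L) and d²/dx² sin(nπx/L) = −(nπ/L)²·sin(nπx/L); on 0 ≤ x ≤ L, ∫sin²(nπx/L) dx = L/2 and ∫sin(nπx/L)·cos(nπx/L) dx = 0.
State is unnormalized: ∫|u|² dx = 0.67500, and ∫u*·(−ħ²/2m · u'') dx = 16.449, so ⟨T⟩ = 16.449 / 0.67500.
⟨T⟩ = 24.369.

24.4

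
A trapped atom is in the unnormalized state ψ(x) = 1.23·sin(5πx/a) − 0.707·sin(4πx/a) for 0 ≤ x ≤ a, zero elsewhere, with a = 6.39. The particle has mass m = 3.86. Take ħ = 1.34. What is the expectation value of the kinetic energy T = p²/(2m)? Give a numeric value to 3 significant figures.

1.28

T = −(ħ²/2m) d²/dx², so ⟨T⟩ = −(ħ²/2m) ∫ ψ*·ψ'' dx / ∫|ψ|² dx; with m = 3.86.
d²/dx² sin(jπx/a) = −(jπ/a)²·sin(jπx/a); on 0 ≤ x ≤ a, ∫sin²(jπx/a) dx = a/2 and ∫sin(jπx/a)·sin(lπx/a) dx = 0 for j ≠ l, so only diagonal terms survive in ∫|ψ|² and ∫ψ·ψ″; ∫ψ·ψ′ dx = [ψ²/2] between the walls = 0.
State is unnormalized: ∫|ψ|² dx = 6.4307, and ∫ψ*·(−ħ²/2m · ψ'') dx = 8.2303, so ⟨T⟩ = 8.2303 / 6.4307.
⟨T⟩ = 1.2798.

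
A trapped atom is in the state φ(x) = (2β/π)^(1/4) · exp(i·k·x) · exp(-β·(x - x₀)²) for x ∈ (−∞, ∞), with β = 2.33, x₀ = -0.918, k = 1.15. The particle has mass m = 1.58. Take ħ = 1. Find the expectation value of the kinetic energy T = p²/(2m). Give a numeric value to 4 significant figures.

T = −(ħ²/2m) d²/dx², so ⟨T⟩ = −(ħ²/2m) ∫ φ*·φ'' dx; with m = 1.58.
Gaussian moments (u = x − x₀): ∫u^(2j)·e^(−2βu²) du = (2j−1)!!/(4β)^j · √(π/(2β)), odd powers integrate to 0; here √(π/(2β)) = 0.82107. Derivatives: φ′ = (ik − 2βu)·φ, φ″ = ((ik − 2βu)² − 2β)·φ; the odd-in-u pieces drop out.
⟨T⟩ = 1.1559.

1.156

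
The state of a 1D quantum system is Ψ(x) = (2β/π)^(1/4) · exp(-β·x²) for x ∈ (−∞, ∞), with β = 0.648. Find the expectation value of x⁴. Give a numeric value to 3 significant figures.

⟨x⁴⟩ = ∫ x⁴·|Ψ|² dx (integrals over the domain).
Gaussian moments: ∫x^(2j)·e^(−2βx²) dx = (2j−1)!!/(4β)^j · √(π/(2β)), odd powers integrate to 0; here √(π/(2β)) = 1.5569.
⟨x⁴⟩ = 0.44653.

0.447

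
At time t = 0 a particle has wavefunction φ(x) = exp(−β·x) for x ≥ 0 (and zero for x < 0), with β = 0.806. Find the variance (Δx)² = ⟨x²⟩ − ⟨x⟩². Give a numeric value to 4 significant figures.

Compute ⟨x⟩ and ⟨x²⟩ separately, then (Δx)² = ⟨x²⟩ − ⟨x⟩².
Every integrand reduces to terms xʲ·e^(−2βx) on [0, ∞); use ∫₀^∞ xʲ·e^(−2βx) dx = j!/(2β)^(j+1).
Normalization: ∫|φ|² dx = 0.62035.
⟨x⟩ = 0.62035 and ⟨x²⟩ = 0.76966.
(Δx)² = 0.76966 − (0.62035)² = 0.38483.

0.3848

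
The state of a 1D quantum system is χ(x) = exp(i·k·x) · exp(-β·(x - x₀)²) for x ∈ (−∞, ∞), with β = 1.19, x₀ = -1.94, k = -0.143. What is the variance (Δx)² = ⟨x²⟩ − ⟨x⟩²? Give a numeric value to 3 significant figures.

0.210

Compute ⟨x⟩ and ⟨x²⟩ separately, then (Δx)² = ⟨x²⟩ − ⟨x⟩².
Gaussian moments (u = x − x₀): ∫u^(2j)·e^(−2βu²) du = (2j−1)!!/(4β)^j · √(π/(2β)), odd powers integrate to 0; here √(π/(2β)) = 1.1489.
Normalization: ∫|χ|² dx = 1.1489.
⟨x⟩ = -1.9400 and ⟨x²⟩ = 3.9737.
(Δx)² = 3.9737 − (-1.9400)² = 0.21008.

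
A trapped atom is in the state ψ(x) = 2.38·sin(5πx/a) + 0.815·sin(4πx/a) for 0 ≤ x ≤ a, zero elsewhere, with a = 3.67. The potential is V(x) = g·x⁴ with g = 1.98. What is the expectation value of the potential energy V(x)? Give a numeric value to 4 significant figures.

⟨V⟩ = ∫ V(x)·|ψ|² dx / ∫|ψ|² dx.
On 0 ≤ x ≤ a (j ≠ l): ∫sin²(jπx/a) dx = a/2, ∫sin(jπx/a)·sin(lπx/a) dx = 0; diagonal moments ∫x·sin²(jπx/a) dx = a²/4, ∫x²·sin²(jπx/a) dx = a³·(1/6 − 1/(4j²π²)); cross terms ∫x·sin(jπx/a)·sin(lπx/a) dx = 0 for j + l even and −4jla²/(π²(j² − l²)²) for j + l odd, ∫x²·sin(jπx/a)·sin(lπx/a) dx = (−1)^(j+l)·4jla³/(π²(j² − l²)²); higher powers the same way via product-to-sum and parts.
State is unnormalized: ∫|ψ|² dx = 11.613, and ∫ψ*·V(x)·ψ dx = 422.87, so ⟨V⟩ = 422.87 / 11.613.
⟨V⟩ = 36.413.

36.41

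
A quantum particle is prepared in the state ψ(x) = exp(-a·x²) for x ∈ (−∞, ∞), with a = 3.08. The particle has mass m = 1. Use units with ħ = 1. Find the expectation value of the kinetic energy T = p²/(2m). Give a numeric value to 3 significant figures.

1.54

T = −(ħ²/2m) d²/dx², so ⟨T⟩ = −(ħ²/2m) ∫ ψ*·ψ'' dx / ∫|ψ|² dx; with m = 1.
Gaussian moments: ∫x^(2j)·e^(−2ax²) dx = (2j−1)!!/(4a)^j · √(π/(2a)), odd powers integrate to 0; here √(π/(2a)) = 0.71414. Derivatives: d/dx e^(−ax²) = −2ax·e^(−ax²), d²/dx² e^(−ax²) = (4a²x² − 2a)·e^(−ax²).
State is unnormalized: ∫|ψ|² dx = 0.71414, and ∫ψ*·(−ħ²/2m · ψ'') dx = 1.0998, so ⟨T⟩ = 1.0998 / 0.71414.
⟨T⟩ = 1.5400.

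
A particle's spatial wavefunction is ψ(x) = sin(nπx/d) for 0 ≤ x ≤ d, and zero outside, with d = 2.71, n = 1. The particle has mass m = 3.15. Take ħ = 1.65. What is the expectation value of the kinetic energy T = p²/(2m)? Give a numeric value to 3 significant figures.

T = −(ħ²/2m) d²/dx², so ⟨T⟩ = −(ħ²/2m) ∫ ψ*·ψ'' dx / ∫|ψ|² dx; with m = 3.15.
d/dx sin(nπx/d) = (nπ/d)·cos(nπx/d) and d²/dx² sin(nπx/d) = −(nπ/d)²·sin(nπx/d); on 0 ≤ x ≤ d, ∫sin²(nπx/d) dx = d/2 and ∫sin(nπx/d)·cos(nπx/d) dx = 0.
State is unnormalized: ∫|ψ|² dx = 1.3550, and ∫ψ*·(−ħ²/2m · ψ'') dx = 0.78691, so ⟨T⟩ = 0.78691 / 1.3550.
⟨T⟩ = 0.58075.

0.581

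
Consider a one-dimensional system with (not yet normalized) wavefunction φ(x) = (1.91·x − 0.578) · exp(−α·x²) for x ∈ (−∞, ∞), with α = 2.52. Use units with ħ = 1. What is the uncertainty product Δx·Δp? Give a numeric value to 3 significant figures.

0.729

Δx = √(⟨x²⟩−⟨x⟩²), Δp = √(⟨p²⟩−⟨p⟩²).
Expand each integrand as polynomial × e^(−2αx²) and use ∫x^(2j)·e^(−2αx²) dx = (2j−1)!!/(4α)^j · √(π/(2α)), odd powers → 0; here √(π/(2α)) = 0.78951. Differentiate with the product rule, d/dx e^(−αx²) = −2αx·e^(−αx²).
Normalization: ∫|φ|² dx = 0.54950.
⟨x⟩ = -0.31472, ⟨x²⟩ = 0.20238 ⇒ Δx = 0.32145.
⟨p⟩ = 0.0000, ⟨p²⟩ = 5.1408 ⇒ Δp = 2.2673.
Δx·Δp = 0.72884.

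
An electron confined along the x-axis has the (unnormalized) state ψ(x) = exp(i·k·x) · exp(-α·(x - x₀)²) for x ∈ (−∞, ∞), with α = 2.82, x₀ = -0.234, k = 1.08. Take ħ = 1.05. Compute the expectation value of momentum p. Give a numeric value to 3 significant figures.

1.13

p ψ = −iħ dψ/dx; then ⟨p⟩ = ∫ ψ*·(pψ) dx / ∫|ψ|² dx.
Gaussian moments (u = x − x₀): ∫u^(2j)·e^(−2αu²) du = (2j−1)!!/(4α)^j · √(π/(2α)), odd powers integrate to 0; here √(π/(2α)) = 0.74634. Derivatives: ψ′ = (ik − 2αu)·ψ, ψ″ = ((ik − 2αu)² − 2α)·ψ; the odd-in-u pieces drop out.
State is unnormalized: ∫|ψ|² dx = 0.74634, and ∫ψ*·(−iħ ψ') dx = 0.84635, so ⟨p⟩ = 0.84635 / 0.74634.
⟨p⟩ = 1.1340.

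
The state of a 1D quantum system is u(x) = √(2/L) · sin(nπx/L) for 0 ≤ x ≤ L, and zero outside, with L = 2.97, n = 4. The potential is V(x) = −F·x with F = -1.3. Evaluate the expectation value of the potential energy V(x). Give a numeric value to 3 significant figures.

1.93

⟨V⟩ = ∫ V(x)·|u|² dx.
With sin²θ = (1 − cos2θ)/2 on 0 ≤ x ≤ L: ∫sin²(nπx/L) dx = L/2, ∫x·sin²(nπx/L) dx = L²/4, ∫x²·sin²(nπx/L) dx = L³·(1/6 − 1/(4n²π²)); higher powers xᵏ the same way, integrating xᵏ·cos(2nπx/L) by parts.
⟨V⟩ = 1.9305.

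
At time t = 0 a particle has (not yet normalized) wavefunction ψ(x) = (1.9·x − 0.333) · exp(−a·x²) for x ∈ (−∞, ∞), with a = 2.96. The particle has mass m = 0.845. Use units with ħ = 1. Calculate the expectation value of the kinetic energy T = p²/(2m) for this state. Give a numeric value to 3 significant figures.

T = −(ħ²/2m) d²/dx², so ⟨T⟩ = −(ħ²/2m) ∫ ψ*·ψ'' dx / ∫|ψ|² dx; with m = 0.845.
Expand each integrand as polynomial × e^(−2ax²) and use ∫x^(2j)·e^(−2ax²) dx = (2j−1)!!/(4a)^j · √(π/(2a)), odd powers → 0; here √(π/(2a)) = 0.72847. Differentiate with the product rule, d/dx e^(−ax²) = −2ax·e^(−ax²).
State is unnormalized: ∫|ψ|² dx = 0.30289, and ∫ψ*·(−ħ²/2m · ψ'') dx = 1.3086, so ⟨T⟩ = 1.3086 / 0.30289.
⟨T⟩ = 4.3202.

4.32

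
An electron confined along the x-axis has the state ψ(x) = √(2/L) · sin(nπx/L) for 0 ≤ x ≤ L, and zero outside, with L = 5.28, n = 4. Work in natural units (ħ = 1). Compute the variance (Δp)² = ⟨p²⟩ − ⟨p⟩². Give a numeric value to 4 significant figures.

5.664

Compute ⟨p⟩ and ⟨p²⟩ separately; (Δp)² = ⟨p²⟩ − ⟨p⟩².
d/dx sin(nπx/L) = (nπ/L)·cos(nπx/L) and d²/dx² sin(nπx/L) = −(nπ/L)²·sin(nπx/L); on 0 ≤ x ≤ L, ∫sin²(nπx/L) dx = L/2 and ∫sin(nπx/L)·cos(nπx/L) dx = 0.
⟨p⟩ = 0.0000 and ⟨p²⟩ = 5.6644.
(Δp)² = 5.6644 − (0.0000)² = 5.6644.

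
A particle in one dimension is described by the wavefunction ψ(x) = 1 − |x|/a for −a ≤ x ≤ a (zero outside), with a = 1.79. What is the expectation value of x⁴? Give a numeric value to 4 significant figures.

⟨x⁴⟩ = ∫ x⁴·|ψ|² dx / ∫|ψ|² dx (integrals over the domain).
ψ is even, so ∫ over [−a, a] = 2∫₀ᵃ with ψ = 1 − x/a there: ∫₀ᵃ (1 − x/a)² dx = a/3, ∫₀ᵃ x²(1 − x/a)² dx = a³/30, ∫₀ᵃ x⁴(1 − x/a)² dx = a⁵/105.
State is unnormalized: ∫|ψ|² dx = 1.1933, and ∫ψ*·x⁴·ψ dx = 0.35003, so ⟨x⁴⟩ = 0.35003 / 1.1933.
⟨x⁴⟩ = 0.29332.

0.2933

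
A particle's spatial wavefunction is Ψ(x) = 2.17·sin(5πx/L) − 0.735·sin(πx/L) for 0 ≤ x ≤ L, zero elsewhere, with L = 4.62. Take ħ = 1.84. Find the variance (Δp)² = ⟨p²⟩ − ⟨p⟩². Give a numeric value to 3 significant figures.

35.3

Compute ⟨p⟩ and ⟨p²⟩ separately; (Δp)² = ⟨p²⟩ − ⟨p⟩².
d²/dx² sin(jπx/L) = −(jπ/L)²·sin(jπx/L); on 0 ≤ x ≤ L, ∫sin²(jπx/L) dx = L/2 and ∫sin(jπx/L)·sin(lπx/L) dx = 0 for j ≠ l, so only diagonal terms survive in ∫|Ψ|² and ∫Ψ·Ψ″; ∫Ψ·Ψ′ dx = [Ψ²/2] between the walls = 0.
Normalization: ∫|Ψ|² dx = 12.125.
⟨p⟩ = 0.0000 and ⟨p²⟩ = 35.271.
(Δp)² = 35.271 − (0.0000)² = 35.271.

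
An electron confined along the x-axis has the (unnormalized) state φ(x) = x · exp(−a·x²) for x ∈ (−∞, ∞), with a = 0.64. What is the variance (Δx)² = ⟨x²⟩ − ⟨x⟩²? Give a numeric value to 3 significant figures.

1.17

Compute ⟨x⟩ and ⟨x²⟩ separately, then (Δx)² = ⟨x²⟩ − ⟨x⟩².
Expand each integrand as polynomial × e^(−2ax²) and use ∫x^(2j)·e^(−2ax²) dx = (2j−1)!!/(4a)^j · √(π/(2a)), odd powers → 0; here √(π/(2a)) = 1.5666.
Normalization: ∫|φ|² dx = 0.61197.
⟨x⟩ = 0.0000 and ⟨x²⟩ = 1.1719.
(Δx)² = 1.1719 − (0.0000)² = 1.1719.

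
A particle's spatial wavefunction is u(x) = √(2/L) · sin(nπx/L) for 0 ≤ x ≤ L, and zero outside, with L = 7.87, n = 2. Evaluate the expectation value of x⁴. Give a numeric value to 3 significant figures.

674.

⟨x⁴⟩ = ∫ x⁴·|u|² dx (integrals over the domain).
With sin²θ = (1 − cos2θ)/2 on 0 ≤ x ≤ L: ∫sin²(nπx/L) dx = L/2, ∫x·sin²(nπx/L) dx = L²/4, ∫x²·sin²(nπx/L) dx = L³·(1/6 − 1/(4n²π²)); higher powers xᵏ the same way, integrating xᵏ·cos(2nπx/L) by parts.
⟨x⁴⟩ = 673.76.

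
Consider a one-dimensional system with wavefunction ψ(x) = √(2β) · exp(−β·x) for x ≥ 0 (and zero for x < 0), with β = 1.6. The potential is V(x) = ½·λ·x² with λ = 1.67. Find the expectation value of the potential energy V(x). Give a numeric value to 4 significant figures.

⟨V⟩ = ∫ V(x)·|ψ|² dx.
Every integrand reduces to terms xʲ·e^(−2βx) on [0, ∞); use ∫₀^∞ xʲ·e^(−2βx) dx = j!/(2β)^(j+1).
⟨V⟩ = 0.16309.

0.1631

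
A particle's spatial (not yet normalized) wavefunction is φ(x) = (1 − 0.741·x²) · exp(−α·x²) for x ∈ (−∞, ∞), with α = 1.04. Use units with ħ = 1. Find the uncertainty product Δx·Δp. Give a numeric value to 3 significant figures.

0.542

Δx = √(⟨x²⟩−⟨x⟩²), Δp = √(⟨p²⟩−⟨p⟩²).
Expand each integrand as polynomial × e^(−2αx²) and use ∫x^(2j)·e^(−2αx²) dx = (2j−1)!!/(4α)^j · √(π/(2α)), odd powers → 0; here √(π/(2α)) = 1.2290. Differentiate with the product rule, d/dx e^(−αx²) = −2αx·e^(−αx²).
Normalization: ∫|φ|² dx = 0.90813.
⟨x⟩ = 0.0000, ⟨x²⟩ = 0.13246 ⇒ Δx = 0.36395.
⟨p⟩ = 0.0000, ⟨p²⟩ = 2.2214 ⇒ Δp = 1.4904.
Δx·Δp = 0.54245.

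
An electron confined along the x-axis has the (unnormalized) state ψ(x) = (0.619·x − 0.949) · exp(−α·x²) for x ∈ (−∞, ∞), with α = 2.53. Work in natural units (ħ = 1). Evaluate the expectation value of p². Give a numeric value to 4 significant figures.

2.734

p² ψ = −ħ² d²ψ/dx²; ⟨p²⟩ = −ħ² ∫ ψ*·ψ'' dx / ∫|ψ|² dx.
Expand each integrand as polynomial × e^(−2αx²) and use ∫x^(2j)·e^(−2αx²) dx = (2j−1)!!/(4α)^j · √(π/(2α)), odd powers → 0; here √(π/(2α)) = 0.78795. Differentiate with the product rule, d/dx e^(−αx²) = −2αx·e^(−αx²).
State is unnormalized: ∫|ψ|² dx = 0.73946, and ∫ψ*·(−ħ² ψ'') dx = 2.0218, so ⟨p²⟩ = 2.0218 / 0.73946.
⟨p²⟩ = 2.7341.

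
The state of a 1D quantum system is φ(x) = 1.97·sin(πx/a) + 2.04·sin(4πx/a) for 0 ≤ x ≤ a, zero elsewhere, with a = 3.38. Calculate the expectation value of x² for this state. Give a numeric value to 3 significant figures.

3.35

⟨x²⟩ = ∫ x²·|φ|² dx / ∫|φ|² dx (integrals over the domain).
On 0 ≤ x ≤ a (j ≠ l): ∫sin²(jπx/a) dx = a/2, ∫sin(jπx/a)·sin(lπx/a) dx = 0; diagonal moments ∫x·sin²(jπx/a) dx = a²/4, ∫x²·sin²(jπx/a) dx = a³·(1/6 − 1/(4j²π²)); cross terms ∫x·sin(jπx/a)·sin(lπx/a) dx = 0 for j + l even and −4jla²/(π²(j² − l²)²) for j + l odd, ∫x²·sin(jπx/a)·sin(lπx/a) dx = (−1)^(j+l)·4jla³/(π²(j² − l²)²); higher powers the same way via product-to-sum and parts.
State is unnormalized: ∫|φ|² dx = 13.592, and ∫φ*·x²·φ dx = 45.473, so ⟨x²⟩ = 45.473 / 13.592.
⟨x²⟩ = 3.3456.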